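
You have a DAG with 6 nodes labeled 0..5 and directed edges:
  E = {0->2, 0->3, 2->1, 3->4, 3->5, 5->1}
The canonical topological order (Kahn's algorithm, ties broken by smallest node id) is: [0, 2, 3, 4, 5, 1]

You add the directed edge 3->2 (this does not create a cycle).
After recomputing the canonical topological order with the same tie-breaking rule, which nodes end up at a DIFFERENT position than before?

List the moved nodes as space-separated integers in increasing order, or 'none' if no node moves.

Answer: 2 3

Derivation:
Old toposort: [0, 2, 3, 4, 5, 1]
Added edge 3->2
Recompute Kahn (smallest-id tiebreak):
  initial in-degrees: [0, 2, 2, 1, 1, 1]
  ready (indeg=0): [0]
  pop 0: indeg[2]->1; indeg[3]->0 | ready=[3] | order so far=[0]
  pop 3: indeg[2]->0; indeg[4]->0; indeg[5]->0 | ready=[2, 4, 5] | order so far=[0, 3]
  pop 2: indeg[1]->1 | ready=[4, 5] | order so far=[0, 3, 2]
  pop 4: no out-edges | ready=[5] | order so far=[0, 3, 2, 4]
  pop 5: indeg[1]->0 | ready=[1] | order so far=[0, 3, 2, 4, 5]
  pop 1: no out-edges | ready=[] | order so far=[0, 3, 2, 4, 5, 1]
New canonical toposort: [0, 3, 2, 4, 5, 1]
Compare positions:
  Node 0: index 0 -> 0 (same)
  Node 1: index 5 -> 5 (same)
  Node 2: index 1 -> 2 (moved)
  Node 3: index 2 -> 1 (moved)
  Node 4: index 3 -> 3 (same)
  Node 5: index 4 -> 4 (same)
Nodes that changed position: 2 3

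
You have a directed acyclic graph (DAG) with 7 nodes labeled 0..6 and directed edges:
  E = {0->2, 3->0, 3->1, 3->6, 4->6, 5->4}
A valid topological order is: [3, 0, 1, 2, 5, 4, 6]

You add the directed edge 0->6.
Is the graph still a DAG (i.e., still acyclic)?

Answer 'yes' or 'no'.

Answer: yes

Derivation:
Given toposort: [3, 0, 1, 2, 5, 4, 6]
Position of 0: index 1; position of 6: index 6
New edge 0->6: forward
Forward edge: respects the existing order. Still a DAG, same toposort still valid.
Still a DAG? yes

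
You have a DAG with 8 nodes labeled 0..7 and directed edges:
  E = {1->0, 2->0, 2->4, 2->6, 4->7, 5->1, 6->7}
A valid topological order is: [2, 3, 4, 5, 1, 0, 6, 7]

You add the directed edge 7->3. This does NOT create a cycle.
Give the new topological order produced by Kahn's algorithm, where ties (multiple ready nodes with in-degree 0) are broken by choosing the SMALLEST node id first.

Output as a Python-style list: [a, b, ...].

Old toposort: [2, 3, 4, 5, 1, 0, 6, 7]
Added edge: 7->3
Position of 7 (7) > position of 3 (1). Must reorder: 7 must now come before 3.
Run Kahn's algorithm (break ties by smallest node id):
  initial in-degrees: [2, 1, 0, 1, 1, 0, 1, 2]
  ready (indeg=0): [2, 5]
  pop 2: indeg[0]->1; indeg[4]->0; indeg[6]->0 | ready=[4, 5, 6] | order so far=[2]
  pop 4: indeg[7]->1 | ready=[5, 6] | order so far=[2, 4]
  pop 5: indeg[1]->0 | ready=[1, 6] | order so far=[2, 4, 5]
  pop 1: indeg[0]->0 | ready=[0, 6] | order so far=[2, 4, 5, 1]
  pop 0: no out-edges | ready=[6] | order so far=[2, 4, 5, 1, 0]
  pop 6: indeg[7]->0 | ready=[7] | order so far=[2, 4, 5, 1, 0, 6]
  pop 7: indeg[3]->0 | ready=[3] | order so far=[2, 4, 5, 1, 0, 6, 7]
  pop 3: no out-edges | ready=[] | order so far=[2, 4, 5, 1, 0, 6, 7, 3]
  Result: [2, 4, 5, 1, 0, 6, 7, 3]

Answer: [2, 4, 5, 1, 0, 6, 7, 3]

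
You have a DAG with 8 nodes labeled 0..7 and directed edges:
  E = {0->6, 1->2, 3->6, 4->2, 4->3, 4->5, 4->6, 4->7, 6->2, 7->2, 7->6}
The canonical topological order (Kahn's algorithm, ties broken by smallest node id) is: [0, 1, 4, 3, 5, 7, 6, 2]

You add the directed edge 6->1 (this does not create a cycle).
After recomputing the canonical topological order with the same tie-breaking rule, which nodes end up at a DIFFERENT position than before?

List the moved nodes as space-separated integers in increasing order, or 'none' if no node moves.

Old toposort: [0, 1, 4, 3, 5, 7, 6, 2]
Added edge 6->1
Recompute Kahn (smallest-id tiebreak):
  initial in-degrees: [0, 1, 4, 1, 0, 1, 4, 1]
  ready (indeg=0): [0, 4]
  pop 0: indeg[6]->3 | ready=[4] | order so far=[0]
  pop 4: indeg[2]->3; indeg[3]->0; indeg[5]->0; indeg[6]->2; indeg[7]->0 | ready=[3, 5, 7] | order so far=[0, 4]
  pop 3: indeg[6]->1 | ready=[5, 7] | order so far=[0, 4, 3]
  pop 5: no out-edges | ready=[7] | order so far=[0, 4, 3, 5]
  pop 7: indeg[2]->2; indeg[6]->0 | ready=[6] | order so far=[0, 4, 3, 5, 7]
  pop 6: indeg[1]->0; indeg[2]->1 | ready=[1] | order so far=[0, 4, 3, 5, 7, 6]
  pop 1: indeg[2]->0 | ready=[2] | order so far=[0, 4, 3, 5, 7, 6, 1]
  pop 2: no out-edges | ready=[] | order so far=[0, 4, 3, 5, 7, 6, 1, 2]
New canonical toposort: [0, 4, 3, 5, 7, 6, 1, 2]
Compare positions:
  Node 0: index 0 -> 0 (same)
  Node 1: index 1 -> 6 (moved)
  Node 2: index 7 -> 7 (same)
  Node 3: index 3 -> 2 (moved)
  Node 4: index 2 -> 1 (moved)
  Node 5: index 4 -> 3 (moved)
  Node 6: index 6 -> 5 (moved)
  Node 7: index 5 -> 4 (moved)
Nodes that changed position: 1 3 4 5 6 7

Answer: 1 3 4 5 6 7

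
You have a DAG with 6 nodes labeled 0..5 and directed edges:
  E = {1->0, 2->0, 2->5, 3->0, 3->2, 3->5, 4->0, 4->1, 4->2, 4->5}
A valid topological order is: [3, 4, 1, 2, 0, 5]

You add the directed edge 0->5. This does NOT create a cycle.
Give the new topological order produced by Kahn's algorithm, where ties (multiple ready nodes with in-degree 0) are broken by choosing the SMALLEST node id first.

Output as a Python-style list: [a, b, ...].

Answer: [3, 4, 1, 2, 0, 5]

Derivation:
Old toposort: [3, 4, 1, 2, 0, 5]
Added edge: 0->5
Position of 0 (4) < position of 5 (5). Old order still valid.
Run Kahn's algorithm (break ties by smallest node id):
  initial in-degrees: [4, 1, 2, 0, 0, 4]
  ready (indeg=0): [3, 4]
  pop 3: indeg[0]->3; indeg[2]->1; indeg[5]->3 | ready=[4] | order so far=[3]
  pop 4: indeg[0]->2; indeg[1]->0; indeg[2]->0; indeg[5]->2 | ready=[1, 2] | order so far=[3, 4]
  pop 1: indeg[0]->1 | ready=[2] | order so far=[3, 4, 1]
  pop 2: indeg[0]->0; indeg[5]->1 | ready=[0] | order so far=[3, 4, 1, 2]
  pop 0: indeg[5]->0 | ready=[5] | order so far=[3, 4, 1, 2, 0]
  pop 5: no out-edges | ready=[] | order so far=[3, 4, 1, 2, 0, 5]
  Result: [3, 4, 1, 2, 0, 5]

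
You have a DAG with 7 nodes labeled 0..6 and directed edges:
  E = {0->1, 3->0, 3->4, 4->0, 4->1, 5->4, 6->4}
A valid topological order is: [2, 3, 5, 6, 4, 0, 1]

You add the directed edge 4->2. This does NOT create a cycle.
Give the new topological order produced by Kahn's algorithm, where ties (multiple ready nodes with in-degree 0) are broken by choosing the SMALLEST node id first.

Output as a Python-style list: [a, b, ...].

Answer: [3, 5, 6, 4, 0, 1, 2]

Derivation:
Old toposort: [2, 3, 5, 6, 4, 0, 1]
Added edge: 4->2
Position of 4 (4) > position of 2 (0). Must reorder: 4 must now come before 2.
Run Kahn's algorithm (break ties by smallest node id):
  initial in-degrees: [2, 2, 1, 0, 3, 0, 0]
  ready (indeg=0): [3, 5, 6]
  pop 3: indeg[0]->1; indeg[4]->2 | ready=[5, 6] | order so far=[3]
  pop 5: indeg[4]->1 | ready=[6] | order so far=[3, 5]
  pop 6: indeg[4]->0 | ready=[4] | order so far=[3, 5, 6]
  pop 4: indeg[0]->0; indeg[1]->1; indeg[2]->0 | ready=[0, 2] | order so far=[3, 5, 6, 4]
  pop 0: indeg[1]->0 | ready=[1, 2] | order so far=[3, 5, 6, 4, 0]
  pop 1: no out-edges | ready=[2] | order so far=[3, 5, 6, 4, 0, 1]
  pop 2: no out-edges | ready=[] | order so far=[3, 5, 6, 4, 0, 1, 2]
  Result: [3, 5, 6, 4, 0, 1, 2]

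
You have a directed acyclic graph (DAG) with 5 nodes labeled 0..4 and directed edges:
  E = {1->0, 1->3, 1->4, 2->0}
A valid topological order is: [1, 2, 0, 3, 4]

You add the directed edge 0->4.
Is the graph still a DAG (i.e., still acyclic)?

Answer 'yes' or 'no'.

Answer: yes

Derivation:
Given toposort: [1, 2, 0, 3, 4]
Position of 0: index 2; position of 4: index 4
New edge 0->4: forward
Forward edge: respects the existing order. Still a DAG, same toposort still valid.
Still a DAG? yes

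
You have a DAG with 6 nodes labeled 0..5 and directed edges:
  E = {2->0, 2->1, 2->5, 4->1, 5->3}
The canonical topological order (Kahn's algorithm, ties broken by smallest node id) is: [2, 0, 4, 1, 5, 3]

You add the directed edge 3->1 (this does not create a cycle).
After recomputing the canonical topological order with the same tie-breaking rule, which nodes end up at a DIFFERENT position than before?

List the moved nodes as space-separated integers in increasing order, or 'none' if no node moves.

Old toposort: [2, 0, 4, 1, 5, 3]
Added edge 3->1
Recompute Kahn (smallest-id tiebreak):
  initial in-degrees: [1, 3, 0, 1, 0, 1]
  ready (indeg=0): [2, 4]
  pop 2: indeg[0]->0; indeg[1]->2; indeg[5]->0 | ready=[0, 4, 5] | order so far=[2]
  pop 0: no out-edges | ready=[4, 5] | order so far=[2, 0]
  pop 4: indeg[1]->1 | ready=[5] | order so far=[2, 0, 4]
  pop 5: indeg[3]->0 | ready=[3] | order so far=[2, 0, 4, 5]
  pop 3: indeg[1]->0 | ready=[1] | order so far=[2, 0, 4, 5, 3]
  pop 1: no out-edges | ready=[] | order so far=[2, 0, 4, 5, 3, 1]
New canonical toposort: [2, 0, 4, 5, 3, 1]
Compare positions:
  Node 0: index 1 -> 1 (same)
  Node 1: index 3 -> 5 (moved)
  Node 2: index 0 -> 0 (same)
  Node 3: index 5 -> 4 (moved)
  Node 4: index 2 -> 2 (same)
  Node 5: index 4 -> 3 (moved)
Nodes that changed position: 1 3 5

Answer: 1 3 5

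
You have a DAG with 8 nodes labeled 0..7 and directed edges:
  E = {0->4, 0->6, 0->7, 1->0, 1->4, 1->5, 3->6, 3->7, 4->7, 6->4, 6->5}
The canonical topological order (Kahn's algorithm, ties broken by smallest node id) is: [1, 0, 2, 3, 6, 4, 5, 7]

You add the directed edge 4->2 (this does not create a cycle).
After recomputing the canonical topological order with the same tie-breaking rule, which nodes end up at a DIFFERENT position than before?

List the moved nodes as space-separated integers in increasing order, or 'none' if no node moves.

Answer: 2 3 4 6

Derivation:
Old toposort: [1, 0, 2, 3, 6, 4, 5, 7]
Added edge 4->2
Recompute Kahn (smallest-id tiebreak):
  initial in-degrees: [1, 0, 1, 0, 3, 2, 2, 3]
  ready (indeg=0): [1, 3]
  pop 1: indeg[0]->0; indeg[4]->2; indeg[5]->1 | ready=[0, 3] | order so far=[1]
  pop 0: indeg[4]->1; indeg[6]->1; indeg[7]->2 | ready=[3] | order so far=[1, 0]
  pop 3: indeg[6]->0; indeg[7]->1 | ready=[6] | order so far=[1, 0, 3]
  pop 6: indeg[4]->0; indeg[5]->0 | ready=[4, 5] | order so far=[1, 0, 3, 6]
  pop 4: indeg[2]->0; indeg[7]->0 | ready=[2, 5, 7] | order so far=[1, 0, 3, 6, 4]
  pop 2: no out-edges | ready=[5, 7] | order so far=[1, 0, 3, 6, 4, 2]
  pop 5: no out-edges | ready=[7] | order so far=[1, 0, 3, 6, 4, 2, 5]
  pop 7: no out-edges | ready=[] | order so far=[1, 0, 3, 6, 4, 2, 5, 7]
New canonical toposort: [1, 0, 3, 6, 4, 2, 5, 7]
Compare positions:
  Node 0: index 1 -> 1 (same)
  Node 1: index 0 -> 0 (same)
  Node 2: index 2 -> 5 (moved)
  Node 3: index 3 -> 2 (moved)
  Node 4: index 5 -> 4 (moved)
  Node 5: index 6 -> 6 (same)
  Node 6: index 4 -> 3 (moved)
  Node 7: index 7 -> 7 (same)
Nodes that changed position: 2 3 4 6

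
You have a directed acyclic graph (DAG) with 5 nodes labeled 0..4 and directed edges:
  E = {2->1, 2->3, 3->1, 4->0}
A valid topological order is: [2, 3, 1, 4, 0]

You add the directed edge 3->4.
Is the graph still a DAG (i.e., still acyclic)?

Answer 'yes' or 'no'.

Given toposort: [2, 3, 1, 4, 0]
Position of 3: index 1; position of 4: index 3
New edge 3->4: forward
Forward edge: respects the existing order. Still a DAG, same toposort still valid.
Still a DAG? yes

Answer: yes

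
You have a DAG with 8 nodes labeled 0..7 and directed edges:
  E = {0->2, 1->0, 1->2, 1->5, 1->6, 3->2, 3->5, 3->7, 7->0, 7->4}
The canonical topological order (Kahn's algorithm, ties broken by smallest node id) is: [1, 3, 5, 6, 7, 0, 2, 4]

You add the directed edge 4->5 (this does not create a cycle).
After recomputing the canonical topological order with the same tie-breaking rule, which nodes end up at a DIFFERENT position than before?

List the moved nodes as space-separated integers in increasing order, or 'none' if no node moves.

Old toposort: [1, 3, 5, 6, 7, 0, 2, 4]
Added edge 4->5
Recompute Kahn (smallest-id tiebreak):
  initial in-degrees: [2, 0, 3, 0, 1, 3, 1, 1]
  ready (indeg=0): [1, 3]
  pop 1: indeg[0]->1; indeg[2]->2; indeg[5]->2; indeg[6]->0 | ready=[3, 6] | order so far=[1]
  pop 3: indeg[2]->1; indeg[5]->1; indeg[7]->0 | ready=[6, 7] | order so far=[1, 3]
  pop 6: no out-edges | ready=[7] | order so far=[1, 3, 6]
  pop 7: indeg[0]->0; indeg[4]->0 | ready=[0, 4] | order so far=[1, 3, 6, 7]
  pop 0: indeg[2]->0 | ready=[2, 4] | order so far=[1, 3, 6, 7, 0]
  pop 2: no out-edges | ready=[4] | order so far=[1, 3, 6, 7, 0, 2]
  pop 4: indeg[5]->0 | ready=[5] | order so far=[1, 3, 6, 7, 0, 2, 4]
  pop 5: no out-edges | ready=[] | order so far=[1, 3, 6, 7, 0, 2, 4, 5]
New canonical toposort: [1, 3, 6, 7, 0, 2, 4, 5]
Compare positions:
  Node 0: index 5 -> 4 (moved)
  Node 1: index 0 -> 0 (same)
  Node 2: index 6 -> 5 (moved)
  Node 3: index 1 -> 1 (same)
  Node 4: index 7 -> 6 (moved)
  Node 5: index 2 -> 7 (moved)
  Node 6: index 3 -> 2 (moved)
  Node 7: index 4 -> 3 (moved)
Nodes that changed position: 0 2 4 5 6 7

Answer: 0 2 4 5 6 7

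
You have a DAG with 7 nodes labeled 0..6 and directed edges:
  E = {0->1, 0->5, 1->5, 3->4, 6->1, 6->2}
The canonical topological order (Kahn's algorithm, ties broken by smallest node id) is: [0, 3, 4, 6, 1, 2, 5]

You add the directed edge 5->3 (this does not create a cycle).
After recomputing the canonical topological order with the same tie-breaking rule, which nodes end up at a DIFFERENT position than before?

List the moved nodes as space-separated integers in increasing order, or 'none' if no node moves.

Answer: 1 2 3 4 5 6

Derivation:
Old toposort: [0, 3, 4, 6, 1, 2, 5]
Added edge 5->3
Recompute Kahn (smallest-id tiebreak):
  initial in-degrees: [0, 2, 1, 1, 1, 2, 0]
  ready (indeg=0): [0, 6]
  pop 0: indeg[1]->1; indeg[5]->1 | ready=[6] | order so far=[0]
  pop 6: indeg[1]->0; indeg[2]->0 | ready=[1, 2] | order so far=[0, 6]
  pop 1: indeg[5]->0 | ready=[2, 5] | order so far=[0, 6, 1]
  pop 2: no out-edges | ready=[5] | order so far=[0, 6, 1, 2]
  pop 5: indeg[3]->0 | ready=[3] | order so far=[0, 6, 1, 2, 5]
  pop 3: indeg[4]->0 | ready=[4] | order so far=[0, 6, 1, 2, 5, 3]
  pop 4: no out-edges | ready=[] | order so far=[0, 6, 1, 2, 5, 3, 4]
New canonical toposort: [0, 6, 1, 2, 5, 3, 4]
Compare positions:
  Node 0: index 0 -> 0 (same)
  Node 1: index 4 -> 2 (moved)
  Node 2: index 5 -> 3 (moved)
  Node 3: index 1 -> 5 (moved)
  Node 4: index 2 -> 6 (moved)
  Node 5: index 6 -> 4 (moved)
  Node 6: index 3 -> 1 (moved)
Nodes that changed position: 1 2 3 4 5 6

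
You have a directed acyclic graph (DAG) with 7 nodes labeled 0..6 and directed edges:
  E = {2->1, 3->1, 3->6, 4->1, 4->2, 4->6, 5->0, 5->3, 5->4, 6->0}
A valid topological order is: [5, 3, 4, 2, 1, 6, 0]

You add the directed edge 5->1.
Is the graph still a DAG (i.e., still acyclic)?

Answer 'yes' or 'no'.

Given toposort: [5, 3, 4, 2, 1, 6, 0]
Position of 5: index 0; position of 1: index 4
New edge 5->1: forward
Forward edge: respects the existing order. Still a DAG, same toposort still valid.
Still a DAG? yes

Answer: yes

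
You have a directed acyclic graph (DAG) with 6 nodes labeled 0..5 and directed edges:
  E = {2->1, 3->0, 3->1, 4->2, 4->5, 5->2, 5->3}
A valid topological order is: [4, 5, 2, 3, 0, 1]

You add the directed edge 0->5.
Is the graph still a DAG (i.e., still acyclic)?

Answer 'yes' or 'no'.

Answer: no

Derivation:
Given toposort: [4, 5, 2, 3, 0, 1]
Position of 0: index 4; position of 5: index 1
New edge 0->5: backward (u after v in old order)
Backward edge: old toposort is now invalid. Check if this creates a cycle.
Does 5 already reach 0? Reachable from 5: [0, 1, 2, 3, 5]. YES -> cycle!
Still a DAG? no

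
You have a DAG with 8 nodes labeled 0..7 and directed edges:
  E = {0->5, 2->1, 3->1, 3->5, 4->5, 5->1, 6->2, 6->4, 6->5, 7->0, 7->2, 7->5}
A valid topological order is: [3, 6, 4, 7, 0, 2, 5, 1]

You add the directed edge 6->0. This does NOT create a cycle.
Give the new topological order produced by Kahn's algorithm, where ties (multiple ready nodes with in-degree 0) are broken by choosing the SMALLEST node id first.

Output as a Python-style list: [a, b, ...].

Old toposort: [3, 6, 4, 7, 0, 2, 5, 1]
Added edge: 6->0
Position of 6 (1) < position of 0 (4). Old order still valid.
Run Kahn's algorithm (break ties by smallest node id):
  initial in-degrees: [2, 3, 2, 0, 1, 5, 0, 0]
  ready (indeg=0): [3, 6, 7]
  pop 3: indeg[1]->2; indeg[5]->4 | ready=[6, 7] | order so far=[3]
  pop 6: indeg[0]->1; indeg[2]->1; indeg[4]->0; indeg[5]->3 | ready=[4, 7] | order so far=[3, 6]
  pop 4: indeg[5]->2 | ready=[7] | order so far=[3, 6, 4]
  pop 7: indeg[0]->0; indeg[2]->0; indeg[5]->1 | ready=[0, 2] | order so far=[3, 6, 4, 7]
  pop 0: indeg[5]->0 | ready=[2, 5] | order so far=[3, 6, 4, 7, 0]
  pop 2: indeg[1]->1 | ready=[5] | order so far=[3, 6, 4, 7, 0, 2]
  pop 5: indeg[1]->0 | ready=[1] | order so far=[3, 6, 4, 7, 0, 2, 5]
  pop 1: no out-edges | ready=[] | order so far=[3, 6, 4, 7, 0, 2, 5, 1]
  Result: [3, 6, 4, 7, 0, 2, 5, 1]

Answer: [3, 6, 4, 7, 0, 2, 5, 1]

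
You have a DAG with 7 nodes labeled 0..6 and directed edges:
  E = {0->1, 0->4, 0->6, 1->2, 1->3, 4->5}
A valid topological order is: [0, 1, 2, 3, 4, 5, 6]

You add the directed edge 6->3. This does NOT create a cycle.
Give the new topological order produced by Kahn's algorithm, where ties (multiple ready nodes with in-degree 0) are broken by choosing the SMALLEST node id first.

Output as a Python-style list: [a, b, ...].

Old toposort: [0, 1, 2, 3, 4, 5, 6]
Added edge: 6->3
Position of 6 (6) > position of 3 (3). Must reorder: 6 must now come before 3.
Run Kahn's algorithm (break ties by smallest node id):
  initial in-degrees: [0, 1, 1, 2, 1, 1, 1]
  ready (indeg=0): [0]
  pop 0: indeg[1]->0; indeg[4]->0; indeg[6]->0 | ready=[1, 4, 6] | order so far=[0]
  pop 1: indeg[2]->0; indeg[3]->1 | ready=[2, 4, 6] | order so far=[0, 1]
  pop 2: no out-edges | ready=[4, 6] | order so far=[0, 1, 2]
  pop 4: indeg[5]->0 | ready=[5, 6] | order so far=[0, 1, 2, 4]
  pop 5: no out-edges | ready=[6] | order so far=[0, 1, 2, 4, 5]
  pop 6: indeg[3]->0 | ready=[3] | order so far=[0, 1, 2, 4, 5, 6]
  pop 3: no out-edges | ready=[] | order so far=[0, 1, 2, 4, 5, 6, 3]
  Result: [0, 1, 2, 4, 5, 6, 3]

Answer: [0, 1, 2, 4, 5, 6, 3]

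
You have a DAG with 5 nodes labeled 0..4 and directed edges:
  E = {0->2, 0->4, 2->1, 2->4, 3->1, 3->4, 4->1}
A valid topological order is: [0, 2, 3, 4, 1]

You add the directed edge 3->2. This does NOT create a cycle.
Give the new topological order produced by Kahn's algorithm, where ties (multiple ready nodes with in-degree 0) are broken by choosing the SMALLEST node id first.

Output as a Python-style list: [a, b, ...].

Answer: [0, 3, 2, 4, 1]

Derivation:
Old toposort: [0, 2, 3, 4, 1]
Added edge: 3->2
Position of 3 (2) > position of 2 (1). Must reorder: 3 must now come before 2.
Run Kahn's algorithm (break ties by smallest node id):
  initial in-degrees: [0, 3, 2, 0, 3]
  ready (indeg=0): [0, 3]
  pop 0: indeg[2]->1; indeg[4]->2 | ready=[3] | order so far=[0]
  pop 3: indeg[1]->2; indeg[2]->0; indeg[4]->1 | ready=[2] | order so far=[0, 3]
  pop 2: indeg[1]->1; indeg[4]->0 | ready=[4] | order so far=[0, 3, 2]
  pop 4: indeg[1]->0 | ready=[1] | order so far=[0, 3, 2, 4]
  pop 1: no out-edges | ready=[] | order so far=[0, 3, 2, 4, 1]
  Result: [0, 3, 2, 4, 1]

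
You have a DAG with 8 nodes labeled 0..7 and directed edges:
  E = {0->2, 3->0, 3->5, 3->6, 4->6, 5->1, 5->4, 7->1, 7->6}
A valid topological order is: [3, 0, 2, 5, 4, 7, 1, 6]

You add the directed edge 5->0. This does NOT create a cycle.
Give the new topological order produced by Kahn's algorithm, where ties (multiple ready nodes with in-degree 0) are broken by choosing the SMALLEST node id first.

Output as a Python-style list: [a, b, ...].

Old toposort: [3, 0, 2, 5, 4, 7, 1, 6]
Added edge: 5->0
Position of 5 (3) > position of 0 (1). Must reorder: 5 must now come before 0.
Run Kahn's algorithm (break ties by smallest node id):
  initial in-degrees: [2, 2, 1, 0, 1, 1, 3, 0]
  ready (indeg=0): [3, 7]
  pop 3: indeg[0]->1; indeg[5]->0; indeg[6]->2 | ready=[5, 7] | order so far=[3]
  pop 5: indeg[0]->0; indeg[1]->1; indeg[4]->0 | ready=[0, 4, 7] | order so far=[3, 5]
  pop 0: indeg[2]->0 | ready=[2, 4, 7] | order so far=[3, 5, 0]
  pop 2: no out-edges | ready=[4, 7] | order so far=[3, 5, 0, 2]
  pop 4: indeg[6]->1 | ready=[7] | order so far=[3, 5, 0, 2, 4]
  pop 7: indeg[1]->0; indeg[6]->0 | ready=[1, 6] | order so far=[3, 5, 0, 2, 4, 7]
  pop 1: no out-edges | ready=[6] | order so far=[3, 5, 0, 2, 4, 7, 1]
  pop 6: no out-edges | ready=[] | order so far=[3, 5, 0, 2, 4, 7, 1, 6]
  Result: [3, 5, 0, 2, 4, 7, 1, 6]

Answer: [3, 5, 0, 2, 4, 7, 1, 6]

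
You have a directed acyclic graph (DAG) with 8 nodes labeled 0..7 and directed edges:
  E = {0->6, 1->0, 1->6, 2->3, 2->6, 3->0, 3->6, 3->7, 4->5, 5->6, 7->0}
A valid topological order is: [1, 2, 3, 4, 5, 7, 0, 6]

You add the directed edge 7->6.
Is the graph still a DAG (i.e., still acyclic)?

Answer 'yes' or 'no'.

Answer: yes

Derivation:
Given toposort: [1, 2, 3, 4, 5, 7, 0, 6]
Position of 7: index 5; position of 6: index 7
New edge 7->6: forward
Forward edge: respects the existing order. Still a DAG, same toposort still valid.
Still a DAG? yes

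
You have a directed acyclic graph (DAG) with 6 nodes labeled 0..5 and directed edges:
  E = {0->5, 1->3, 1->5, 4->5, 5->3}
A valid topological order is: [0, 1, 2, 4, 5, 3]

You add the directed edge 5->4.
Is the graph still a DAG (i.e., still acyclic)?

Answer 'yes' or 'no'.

Answer: no

Derivation:
Given toposort: [0, 1, 2, 4, 5, 3]
Position of 5: index 4; position of 4: index 3
New edge 5->4: backward (u after v in old order)
Backward edge: old toposort is now invalid. Check if this creates a cycle.
Does 4 already reach 5? Reachable from 4: [3, 4, 5]. YES -> cycle!
Still a DAG? no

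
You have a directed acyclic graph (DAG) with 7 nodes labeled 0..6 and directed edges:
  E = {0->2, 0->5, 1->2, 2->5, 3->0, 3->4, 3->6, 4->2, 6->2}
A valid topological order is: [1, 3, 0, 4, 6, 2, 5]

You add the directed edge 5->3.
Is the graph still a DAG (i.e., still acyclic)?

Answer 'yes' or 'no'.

Given toposort: [1, 3, 0, 4, 6, 2, 5]
Position of 5: index 6; position of 3: index 1
New edge 5->3: backward (u after v in old order)
Backward edge: old toposort is now invalid. Check if this creates a cycle.
Does 3 already reach 5? Reachable from 3: [0, 2, 3, 4, 5, 6]. YES -> cycle!
Still a DAG? no

Answer: no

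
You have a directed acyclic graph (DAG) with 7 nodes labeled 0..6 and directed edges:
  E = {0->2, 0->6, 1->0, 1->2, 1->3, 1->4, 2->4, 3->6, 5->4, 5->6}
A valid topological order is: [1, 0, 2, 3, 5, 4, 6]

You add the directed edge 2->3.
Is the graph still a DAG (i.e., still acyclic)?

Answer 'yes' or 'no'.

Given toposort: [1, 0, 2, 3, 5, 4, 6]
Position of 2: index 2; position of 3: index 3
New edge 2->3: forward
Forward edge: respects the existing order. Still a DAG, same toposort still valid.
Still a DAG? yes

Answer: yes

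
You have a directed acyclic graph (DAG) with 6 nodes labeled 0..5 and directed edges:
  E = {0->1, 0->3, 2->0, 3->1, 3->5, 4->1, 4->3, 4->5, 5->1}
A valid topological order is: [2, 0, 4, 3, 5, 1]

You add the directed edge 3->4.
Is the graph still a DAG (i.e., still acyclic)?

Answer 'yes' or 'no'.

Given toposort: [2, 0, 4, 3, 5, 1]
Position of 3: index 3; position of 4: index 2
New edge 3->4: backward (u after v in old order)
Backward edge: old toposort is now invalid. Check if this creates a cycle.
Does 4 already reach 3? Reachable from 4: [1, 3, 4, 5]. YES -> cycle!
Still a DAG? no

Answer: no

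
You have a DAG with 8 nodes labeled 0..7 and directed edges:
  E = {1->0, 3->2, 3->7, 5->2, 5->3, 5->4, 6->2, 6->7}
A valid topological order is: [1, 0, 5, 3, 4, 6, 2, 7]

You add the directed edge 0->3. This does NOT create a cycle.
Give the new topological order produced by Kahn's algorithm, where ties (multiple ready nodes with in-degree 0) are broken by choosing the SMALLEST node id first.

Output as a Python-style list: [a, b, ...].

Old toposort: [1, 0, 5, 3, 4, 6, 2, 7]
Added edge: 0->3
Position of 0 (1) < position of 3 (3). Old order still valid.
Run Kahn's algorithm (break ties by smallest node id):
  initial in-degrees: [1, 0, 3, 2, 1, 0, 0, 2]
  ready (indeg=0): [1, 5, 6]
  pop 1: indeg[0]->0 | ready=[0, 5, 6] | order so far=[1]
  pop 0: indeg[3]->1 | ready=[5, 6] | order so far=[1, 0]
  pop 5: indeg[2]->2; indeg[3]->0; indeg[4]->0 | ready=[3, 4, 6] | order so far=[1, 0, 5]
  pop 3: indeg[2]->1; indeg[7]->1 | ready=[4, 6] | order so far=[1, 0, 5, 3]
  pop 4: no out-edges | ready=[6] | order so far=[1, 0, 5, 3, 4]
  pop 6: indeg[2]->0; indeg[7]->0 | ready=[2, 7] | order so far=[1, 0, 5, 3, 4, 6]
  pop 2: no out-edges | ready=[7] | order so far=[1, 0, 5, 3, 4, 6, 2]
  pop 7: no out-edges | ready=[] | order so far=[1, 0, 5, 3, 4, 6, 2, 7]
  Result: [1, 0, 5, 3, 4, 6, 2, 7]

Answer: [1, 0, 5, 3, 4, 6, 2, 7]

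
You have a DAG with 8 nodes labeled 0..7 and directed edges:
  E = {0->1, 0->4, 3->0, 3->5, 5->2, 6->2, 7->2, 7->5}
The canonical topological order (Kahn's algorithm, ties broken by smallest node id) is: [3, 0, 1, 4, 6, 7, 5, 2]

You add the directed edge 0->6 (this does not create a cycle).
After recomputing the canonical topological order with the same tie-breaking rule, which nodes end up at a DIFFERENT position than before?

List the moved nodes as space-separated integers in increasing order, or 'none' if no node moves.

Old toposort: [3, 0, 1, 4, 6, 7, 5, 2]
Added edge 0->6
Recompute Kahn (smallest-id tiebreak):
  initial in-degrees: [1, 1, 3, 0, 1, 2, 1, 0]
  ready (indeg=0): [3, 7]
  pop 3: indeg[0]->0; indeg[5]->1 | ready=[0, 7] | order so far=[3]
  pop 0: indeg[1]->0; indeg[4]->0; indeg[6]->0 | ready=[1, 4, 6, 7] | order so far=[3, 0]
  pop 1: no out-edges | ready=[4, 6, 7] | order so far=[3, 0, 1]
  pop 4: no out-edges | ready=[6, 7] | order so far=[3, 0, 1, 4]
  pop 6: indeg[2]->2 | ready=[7] | order so far=[3, 0, 1, 4, 6]
  pop 7: indeg[2]->1; indeg[5]->0 | ready=[5] | order so far=[3, 0, 1, 4, 6, 7]
  pop 5: indeg[2]->0 | ready=[2] | order so far=[3, 0, 1, 4, 6, 7, 5]
  pop 2: no out-edges | ready=[] | order so far=[3, 0, 1, 4, 6, 7, 5, 2]
New canonical toposort: [3, 0, 1, 4, 6, 7, 5, 2]
Compare positions:
  Node 0: index 1 -> 1 (same)
  Node 1: index 2 -> 2 (same)
  Node 2: index 7 -> 7 (same)
  Node 3: index 0 -> 0 (same)
  Node 4: index 3 -> 3 (same)
  Node 5: index 6 -> 6 (same)
  Node 6: index 4 -> 4 (same)
  Node 7: index 5 -> 5 (same)
Nodes that changed position: none

Answer: none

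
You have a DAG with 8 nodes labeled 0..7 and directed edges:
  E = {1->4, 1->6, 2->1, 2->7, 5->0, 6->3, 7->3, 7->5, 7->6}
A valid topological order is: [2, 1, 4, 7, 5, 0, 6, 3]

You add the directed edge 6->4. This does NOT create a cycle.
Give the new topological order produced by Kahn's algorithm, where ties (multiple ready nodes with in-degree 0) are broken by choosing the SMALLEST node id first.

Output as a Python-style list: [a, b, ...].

Answer: [2, 1, 7, 5, 0, 6, 3, 4]

Derivation:
Old toposort: [2, 1, 4, 7, 5, 0, 6, 3]
Added edge: 6->4
Position of 6 (6) > position of 4 (2). Must reorder: 6 must now come before 4.
Run Kahn's algorithm (break ties by smallest node id):
  initial in-degrees: [1, 1, 0, 2, 2, 1, 2, 1]
  ready (indeg=0): [2]
  pop 2: indeg[1]->0; indeg[7]->0 | ready=[1, 7] | order so far=[2]
  pop 1: indeg[4]->1; indeg[6]->1 | ready=[7] | order so far=[2, 1]
  pop 7: indeg[3]->1; indeg[5]->0; indeg[6]->0 | ready=[5, 6] | order so far=[2, 1, 7]
  pop 5: indeg[0]->0 | ready=[0, 6] | order so far=[2, 1, 7, 5]
  pop 0: no out-edges | ready=[6] | order so far=[2, 1, 7, 5, 0]
  pop 6: indeg[3]->0; indeg[4]->0 | ready=[3, 4] | order so far=[2, 1, 7, 5, 0, 6]
  pop 3: no out-edges | ready=[4] | order so far=[2, 1, 7, 5, 0, 6, 3]
  pop 4: no out-edges | ready=[] | order so far=[2, 1, 7, 5, 0, 6, 3, 4]
  Result: [2, 1, 7, 5, 0, 6, 3, 4]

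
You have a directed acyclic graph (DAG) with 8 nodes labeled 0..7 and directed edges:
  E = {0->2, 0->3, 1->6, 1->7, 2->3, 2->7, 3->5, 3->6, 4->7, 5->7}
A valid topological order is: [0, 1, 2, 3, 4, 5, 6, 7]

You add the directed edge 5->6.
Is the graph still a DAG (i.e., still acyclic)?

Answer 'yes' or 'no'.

Answer: yes

Derivation:
Given toposort: [0, 1, 2, 3, 4, 5, 6, 7]
Position of 5: index 5; position of 6: index 6
New edge 5->6: forward
Forward edge: respects the existing order. Still a DAG, same toposort still valid.
Still a DAG? yes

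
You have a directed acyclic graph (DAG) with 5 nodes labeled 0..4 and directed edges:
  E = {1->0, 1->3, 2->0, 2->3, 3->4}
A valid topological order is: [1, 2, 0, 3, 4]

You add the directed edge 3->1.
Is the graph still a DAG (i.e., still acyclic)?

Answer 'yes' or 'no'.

Given toposort: [1, 2, 0, 3, 4]
Position of 3: index 3; position of 1: index 0
New edge 3->1: backward (u after v in old order)
Backward edge: old toposort is now invalid. Check if this creates a cycle.
Does 1 already reach 3? Reachable from 1: [0, 1, 3, 4]. YES -> cycle!
Still a DAG? no

Answer: no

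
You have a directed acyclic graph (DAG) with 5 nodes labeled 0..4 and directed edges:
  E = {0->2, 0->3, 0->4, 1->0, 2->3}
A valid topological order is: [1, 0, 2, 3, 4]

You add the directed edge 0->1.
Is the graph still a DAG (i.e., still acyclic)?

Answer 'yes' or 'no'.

Answer: no

Derivation:
Given toposort: [1, 0, 2, 3, 4]
Position of 0: index 1; position of 1: index 0
New edge 0->1: backward (u after v in old order)
Backward edge: old toposort is now invalid. Check if this creates a cycle.
Does 1 already reach 0? Reachable from 1: [0, 1, 2, 3, 4]. YES -> cycle!
Still a DAG? no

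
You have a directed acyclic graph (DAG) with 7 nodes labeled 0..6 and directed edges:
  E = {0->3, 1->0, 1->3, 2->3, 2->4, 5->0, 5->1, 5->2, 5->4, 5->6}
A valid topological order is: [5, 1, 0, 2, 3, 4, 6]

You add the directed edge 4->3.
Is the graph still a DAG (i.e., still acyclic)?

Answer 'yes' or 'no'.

Given toposort: [5, 1, 0, 2, 3, 4, 6]
Position of 4: index 5; position of 3: index 4
New edge 4->3: backward (u after v in old order)
Backward edge: old toposort is now invalid. Check if this creates a cycle.
Does 3 already reach 4? Reachable from 3: [3]. NO -> still a DAG (reorder needed).
Still a DAG? yes

Answer: yes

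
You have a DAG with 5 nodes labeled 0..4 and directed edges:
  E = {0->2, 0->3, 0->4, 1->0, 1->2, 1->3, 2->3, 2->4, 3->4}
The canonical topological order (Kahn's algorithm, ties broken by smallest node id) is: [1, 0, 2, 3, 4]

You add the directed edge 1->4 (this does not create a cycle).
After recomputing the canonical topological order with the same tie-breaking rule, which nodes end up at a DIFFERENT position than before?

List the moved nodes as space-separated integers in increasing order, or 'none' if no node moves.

Answer: none

Derivation:
Old toposort: [1, 0, 2, 3, 4]
Added edge 1->4
Recompute Kahn (smallest-id tiebreak):
  initial in-degrees: [1, 0, 2, 3, 4]
  ready (indeg=0): [1]
  pop 1: indeg[0]->0; indeg[2]->1; indeg[3]->2; indeg[4]->3 | ready=[0] | order so far=[1]
  pop 0: indeg[2]->0; indeg[3]->1; indeg[4]->2 | ready=[2] | order so far=[1, 0]
  pop 2: indeg[3]->0; indeg[4]->1 | ready=[3] | order so far=[1, 0, 2]
  pop 3: indeg[4]->0 | ready=[4] | order so far=[1, 0, 2, 3]
  pop 4: no out-edges | ready=[] | order so far=[1, 0, 2, 3, 4]
New canonical toposort: [1, 0, 2, 3, 4]
Compare positions:
  Node 0: index 1 -> 1 (same)
  Node 1: index 0 -> 0 (same)
  Node 2: index 2 -> 2 (same)
  Node 3: index 3 -> 3 (same)
  Node 4: index 4 -> 4 (same)
Nodes that changed position: none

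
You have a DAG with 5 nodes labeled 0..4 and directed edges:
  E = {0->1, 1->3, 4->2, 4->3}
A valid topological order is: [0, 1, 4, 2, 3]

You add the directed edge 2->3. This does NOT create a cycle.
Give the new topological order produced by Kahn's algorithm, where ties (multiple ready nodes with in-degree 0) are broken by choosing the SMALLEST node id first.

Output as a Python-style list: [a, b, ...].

Old toposort: [0, 1, 4, 2, 3]
Added edge: 2->3
Position of 2 (3) < position of 3 (4). Old order still valid.
Run Kahn's algorithm (break ties by smallest node id):
  initial in-degrees: [0, 1, 1, 3, 0]
  ready (indeg=0): [0, 4]
  pop 0: indeg[1]->0 | ready=[1, 4] | order so far=[0]
  pop 1: indeg[3]->2 | ready=[4] | order so far=[0, 1]
  pop 4: indeg[2]->0; indeg[3]->1 | ready=[2] | order so far=[0, 1, 4]
  pop 2: indeg[3]->0 | ready=[3] | order so far=[0, 1, 4, 2]
  pop 3: no out-edges | ready=[] | order so far=[0, 1, 4, 2, 3]
  Result: [0, 1, 4, 2, 3]

Answer: [0, 1, 4, 2, 3]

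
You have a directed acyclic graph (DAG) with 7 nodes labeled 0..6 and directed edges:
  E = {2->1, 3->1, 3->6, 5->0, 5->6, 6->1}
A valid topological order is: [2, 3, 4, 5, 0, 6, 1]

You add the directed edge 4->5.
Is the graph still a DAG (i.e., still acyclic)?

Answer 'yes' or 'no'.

Given toposort: [2, 3, 4, 5, 0, 6, 1]
Position of 4: index 2; position of 5: index 3
New edge 4->5: forward
Forward edge: respects the existing order. Still a DAG, same toposort still valid.
Still a DAG? yes

Answer: yes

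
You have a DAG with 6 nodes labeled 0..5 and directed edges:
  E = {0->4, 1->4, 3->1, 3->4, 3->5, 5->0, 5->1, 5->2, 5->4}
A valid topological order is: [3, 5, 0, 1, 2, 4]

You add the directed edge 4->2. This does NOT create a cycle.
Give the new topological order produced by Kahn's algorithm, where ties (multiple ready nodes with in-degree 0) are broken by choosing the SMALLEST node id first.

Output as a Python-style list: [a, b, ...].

Old toposort: [3, 5, 0, 1, 2, 4]
Added edge: 4->2
Position of 4 (5) > position of 2 (4). Must reorder: 4 must now come before 2.
Run Kahn's algorithm (break ties by smallest node id):
  initial in-degrees: [1, 2, 2, 0, 4, 1]
  ready (indeg=0): [3]
  pop 3: indeg[1]->1; indeg[4]->3; indeg[5]->0 | ready=[5] | order so far=[3]
  pop 5: indeg[0]->0; indeg[1]->0; indeg[2]->1; indeg[4]->2 | ready=[0, 1] | order so far=[3, 5]
  pop 0: indeg[4]->1 | ready=[1] | order so far=[3, 5, 0]
  pop 1: indeg[4]->0 | ready=[4] | order so far=[3, 5, 0, 1]
  pop 4: indeg[2]->0 | ready=[2] | order so far=[3, 5, 0, 1, 4]
  pop 2: no out-edges | ready=[] | order so far=[3, 5, 0, 1, 4, 2]
  Result: [3, 5, 0, 1, 4, 2]

Answer: [3, 5, 0, 1, 4, 2]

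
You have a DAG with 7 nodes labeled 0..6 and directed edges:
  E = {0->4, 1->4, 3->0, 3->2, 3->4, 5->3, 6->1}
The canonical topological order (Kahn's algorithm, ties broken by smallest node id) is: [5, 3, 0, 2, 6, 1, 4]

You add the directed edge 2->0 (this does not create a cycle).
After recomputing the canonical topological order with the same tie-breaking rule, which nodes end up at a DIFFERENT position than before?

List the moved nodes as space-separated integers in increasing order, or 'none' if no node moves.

Old toposort: [5, 3, 0, 2, 6, 1, 4]
Added edge 2->0
Recompute Kahn (smallest-id tiebreak):
  initial in-degrees: [2, 1, 1, 1, 3, 0, 0]
  ready (indeg=0): [5, 6]
  pop 5: indeg[3]->0 | ready=[3, 6] | order so far=[5]
  pop 3: indeg[0]->1; indeg[2]->0; indeg[4]->2 | ready=[2, 6] | order so far=[5, 3]
  pop 2: indeg[0]->0 | ready=[0, 6] | order so far=[5, 3, 2]
  pop 0: indeg[4]->1 | ready=[6] | order so far=[5, 3, 2, 0]
  pop 6: indeg[1]->0 | ready=[1] | order so far=[5, 3, 2, 0, 6]
  pop 1: indeg[4]->0 | ready=[4] | order so far=[5, 3, 2, 0, 6, 1]
  pop 4: no out-edges | ready=[] | order so far=[5, 3, 2, 0, 6, 1, 4]
New canonical toposort: [5, 3, 2, 0, 6, 1, 4]
Compare positions:
  Node 0: index 2 -> 3 (moved)
  Node 1: index 5 -> 5 (same)
  Node 2: index 3 -> 2 (moved)
  Node 3: index 1 -> 1 (same)
  Node 4: index 6 -> 6 (same)
  Node 5: index 0 -> 0 (same)
  Node 6: index 4 -> 4 (same)
Nodes that changed position: 0 2

Answer: 0 2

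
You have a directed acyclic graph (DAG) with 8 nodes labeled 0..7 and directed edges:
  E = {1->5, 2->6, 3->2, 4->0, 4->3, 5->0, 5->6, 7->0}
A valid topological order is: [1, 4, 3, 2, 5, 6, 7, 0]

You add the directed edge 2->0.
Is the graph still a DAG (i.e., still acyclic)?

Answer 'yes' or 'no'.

Answer: yes

Derivation:
Given toposort: [1, 4, 3, 2, 5, 6, 7, 0]
Position of 2: index 3; position of 0: index 7
New edge 2->0: forward
Forward edge: respects the existing order. Still a DAG, same toposort still valid.
Still a DAG? yes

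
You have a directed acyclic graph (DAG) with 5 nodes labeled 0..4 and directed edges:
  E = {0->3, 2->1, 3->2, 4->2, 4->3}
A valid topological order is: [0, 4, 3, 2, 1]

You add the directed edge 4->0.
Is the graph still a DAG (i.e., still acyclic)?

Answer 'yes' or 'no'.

Answer: yes

Derivation:
Given toposort: [0, 4, 3, 2, 1]
Position of 4: index 1; position of 0: index 0
New edge 4->0: backward (u after v in old order)
Backward edge: old toposort is now invalid. Check if this creates a cycle.
Does 0 already reach 4? Reachable from 0: [0, 1, 2, 3]. NO -> still a DAG (reorder needed).
Still a DAG? yes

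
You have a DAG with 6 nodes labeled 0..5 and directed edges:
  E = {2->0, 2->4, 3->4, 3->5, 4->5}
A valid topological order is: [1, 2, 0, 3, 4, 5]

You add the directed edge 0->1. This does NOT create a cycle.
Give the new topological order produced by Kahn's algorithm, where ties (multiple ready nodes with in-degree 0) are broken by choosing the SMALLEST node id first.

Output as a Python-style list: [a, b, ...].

Old toposort: [1, 2, 0, 3, 4, 5]
Added edge: 0->1
Position of 0 (2) > position of 1 (0). Must reorder: 0 must now come before 1.
Run Kahn's algorithm (break ties by smallest node id):
  initial in-degrees: [1, 1, 0, 0, 2, 2]
  ready (indeg=0): [2, 3]
  pop 2: indeg[0]->0; indeg[4]->1 | ready=[0, 3] | order so far=[2]
  pop 0: indeg[1]->0 | ready=[1, 3] | order so far=[2, 0]
  pop 1: no out-edges | ready=[3] | order so far=[2, 0, 1]
  pop 3: indeg[4]->0; indeg[5]->1 | ready=[4] | order so far=[2, 0, 1, 3]
  pop 4: indeg[5]->0 | ready=[5] | order so far=[2, 0, 1, 3, 4]
  pop 5: no out-edges | ready=[] | order so far=[2, 0, 1, 3, 4, 5]
  Result: [2, 0, 1, 3, 4, 5]

Answer: [2, 0, 1, 3, 4, 5]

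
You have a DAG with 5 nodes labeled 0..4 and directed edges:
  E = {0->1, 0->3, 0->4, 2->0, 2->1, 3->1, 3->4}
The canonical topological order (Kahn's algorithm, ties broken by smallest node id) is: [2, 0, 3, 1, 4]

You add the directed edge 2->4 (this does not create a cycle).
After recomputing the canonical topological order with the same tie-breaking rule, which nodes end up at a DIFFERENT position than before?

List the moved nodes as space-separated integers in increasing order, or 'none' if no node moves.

Answer: none

Derivation:
Old toposort: [2, 0, 3, 1, 4]
Added edge 2->4
Recompute Kahn (smallest-id tiebreak):
  initial in-degrees: [1, 3, 0, 1, 3]
  ready (indeg=0): [2]
  pop 2: indeg[0]->0; indeg[1]->2; indeg[4]->2 | ready=[0] | order so far=[2]
  pop 0: indeg[1]->1; indeg[3]->0; indeg[4]->1 | ready=[3] | order so far=[2, 0]
  pop 3: indeg[1]->0; indeg[4]->0 | ready=[1, 4] | order so far=[2, 0, 3]
  pop 1: no out-edges | ready=[4] | order so far=[2, 0, 3, 1]
  pop 4: no out-edges | ready=[] | order so far=[2, 0, 3, 1, 4]
New canonical toposort: [2, 0, 3, 1, 4]
Compare positions:
  Node 0: index 1 -> 1 (same)
  Node 1: index 3 -> 3 (same)
  Node 2: index 0 -> 0 (same)
  Node 3: index 2 -> 2 (same)
  Node 4: index 4 -> 4 (same)
Nodes that changed position: none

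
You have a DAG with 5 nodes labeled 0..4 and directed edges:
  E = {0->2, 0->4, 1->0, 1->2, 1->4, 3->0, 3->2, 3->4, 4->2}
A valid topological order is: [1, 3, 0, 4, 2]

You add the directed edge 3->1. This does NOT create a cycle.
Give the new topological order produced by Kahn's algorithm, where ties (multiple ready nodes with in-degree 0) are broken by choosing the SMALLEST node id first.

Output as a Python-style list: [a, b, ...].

Answer: [3, 1, 0, 4, 2]

Derivation:
Old toposort: [1, 3, 0, 4, 2]
Added edge: 3->1
Position of 3 (1) > position of 1 (0). Must reorder: 3 must now come before 1.
Run Kahn's algorithm (break ties by smallest node id):
  initial in-degrees: [2, 1, 4, 0, 3]
  ready (indeg=0): [3]
  pop 3: indeg[0]->1; indeg[1]->0; indeg[2]->3; indeg[4]->2 | ready=[1] | order so far=[3]
  pop 1: indeg[0]->0; indeg[2]->2; indeg[4]->1 | ready=[0] | order so far=[3, 1]
  pop 0: indeg[2]->1; indeg[4]->0 | ready=[4] | order so far=[3, 1, 0]
  pop 4: indeg[2]->0 | ready=[2] | order so far=[3, 1, 0, 4]
  pop 2: no out-edges | ready=[] | order so far=[3, 1, 0, 4, 2]
  Result: [3, 1, 0, 4, 2]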